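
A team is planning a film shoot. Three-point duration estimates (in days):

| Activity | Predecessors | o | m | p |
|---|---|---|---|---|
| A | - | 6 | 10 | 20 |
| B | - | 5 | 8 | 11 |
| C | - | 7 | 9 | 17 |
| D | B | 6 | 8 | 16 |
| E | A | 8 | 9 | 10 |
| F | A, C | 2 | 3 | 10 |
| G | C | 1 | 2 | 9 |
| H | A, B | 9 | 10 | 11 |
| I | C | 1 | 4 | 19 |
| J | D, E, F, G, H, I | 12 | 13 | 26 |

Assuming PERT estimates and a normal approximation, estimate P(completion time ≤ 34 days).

0.273

te_A = (6 + 4·10 + 20)/6 = 66/6 = 11; σ²_A = ((20−6)/6)² = 5.444
te_B = (5 + 4·8 + 11)/6 = 48/6 = 8; σ²_B = ((11−5)/6)² = 1.000
te_C = (7 + 4·9 + 17)/6 = 60/6 = 10; σ²_C = ((17−7)/6)² = 2.778
te_D = (6 + 4·8 + 16)/6 = 54/6 = 9; σ²_D = ((16−6)/6)² = 2.778
te_E = (8 + 4·9 + 10)/6 = 54/6 = 9; σ²_E = ((10−8)/6)² = 0.111
te_F = (2 + 4·3 + 10)/6 = 24/6 = 4; σ²_F = ((10−2)/6)² = 1.778
te_G = (1 + 4·2 + 9)/6 = 18/6 = 3; σ²_G = ((9−1)/6)² = 1.778
te_H = (9 + 4·10 + 11)/6 = 60/6 = 10; σ²_H = ((11−9)/6)² = 0.111
te_I = (1 + 4·4 + 19)/6 = 36/6 = 6; σ²_I = ((19−1)/6)² = 9.000
te_J = (12 + 4·13 + 26)/6 = 90/6 = 15; σ²_J = ((26−12)/6)² = 5.444

Forward pass:
ES_A = 0; EF_A = 11
ES_B = 0; EF_B = 8
ES_C = 0; EF_C = 10
ES_D = 8; EF_D = 8+9 = 17
ES_E = 11; EF_E = 11+9 = 20
ES_F = max(EF_A=11, EF_C=10) = 11; EF_F = 11+4 = 15
ES_G = 10; EF_G = 10+3 = 13
ES_H = max(EF_A=11, EF_B=8) = 11; EF_H = 11+10 = 21
ES_I = 10; EF_I = 10+6 = 16
ES_J = max(EF_D=17, EF_E=20, EF_F=15, EF_G=13, EF_H=21, EF_I=16) = 21; EF_J = 21+15 = 36
Expected project duration μ = 36 days. Critical path: A → H → J.

Variance along critical path = 5.444 + 0.111 + 5.444 = 11.000; σ = √11.000 = 3.317 days.
Z = (34 − 36) / 3.317 = -0.603
P(T ≤ 34) = Φ(-0.603) ≈ 0.273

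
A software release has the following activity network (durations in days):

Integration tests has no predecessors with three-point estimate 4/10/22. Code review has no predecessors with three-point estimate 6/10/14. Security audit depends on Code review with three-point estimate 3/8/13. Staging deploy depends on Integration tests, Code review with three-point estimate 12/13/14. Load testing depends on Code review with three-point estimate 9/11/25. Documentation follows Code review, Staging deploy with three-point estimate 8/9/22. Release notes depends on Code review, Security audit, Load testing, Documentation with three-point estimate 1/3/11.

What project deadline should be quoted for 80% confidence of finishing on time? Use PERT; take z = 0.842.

te_Integration tests = (4 + 4·10 + 22)/6 = 66/6 = 11; σ²_Integration tests = ((22−4)/6)² = 9.000
te_Code review = (6 + 4·10 + 14)/6 = 60/6 = 10; σ²_Code review = ((14−6)/6)² = 1.778
te_Security audit = (3 + 4·8 + 13)/6 = 48/6 = 8; σ²_Security audit = ((13−3)/6)² = 2.778
te_Staging deploy = (12 + 4·13 + 14)/6 = 78/6 = 13; σ²_Staging deploy = ((14−12)/6)² = 0.111
te_Load testing = (9 + 4·11 + 25)/6 = 78/6 = 13; σ²_Load testing = ((25−9)/6)² = 7.111
te_Documentation = (8 + 4·9 + 22)/6 = 66/6 = 11; σ²_Documentation = ((22−8)/6)² = 5.444
te_Release notes = (1 + 4·3 + 11)/6 = 24/6 = 4; σ²_Release notes = ((11−1)/6)² = 2.778

Forward pass:
ES_Integration tests = 0; EF_Integration tests = 11
ES_Code review = 0; EF_Code review = 10
ES_Security audit = 10; EF_Security audit = 10+8 = 18
ES_Staging deploy = max(EF_Integration tests=11, EF_Code review=10) = 11; EF_Staging deploy = 11+13 = 24
ES_Load testing = 10; EF_Load testing = 10+13 = 23
ES_Documentation = max(EF_Code review=10, EF_Staging deploy=24) = 24; EF_Documentation = 24+11 = 35
ES_Release notes = max(EF_Code review=10, EF_Security audit=18, EF_Load testing=23, EF_Documentation=35) = 35; EF_Release notes = 35+4 = 39
Expected project duration μ = 39 days. Critical path: Integration tests → Staging deploy → Documentation → Release notes.

Variance along critical path = 9.000 + 0.111 + 5.444 + 2.778 = 17.333; σ = 4.163 days.
D = μ + z·σ = 39 + 0.842·4.163 = 42.5 days

42.5 days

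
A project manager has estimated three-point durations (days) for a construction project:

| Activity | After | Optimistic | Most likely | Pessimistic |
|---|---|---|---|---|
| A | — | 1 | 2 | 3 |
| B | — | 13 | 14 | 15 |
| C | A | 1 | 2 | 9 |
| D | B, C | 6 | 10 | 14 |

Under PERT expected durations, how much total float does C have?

te_A = (1 + 4·2 + 3)/6 = 12/6 = 2
te_B = (13 + 4·14 + 15)/6 = 84/6 = 14
te_C = (1 + 4·2 + 9)/6 = 18/6 = 3
te_D = (6 + 4·10 + 14)/6 = 60/6 = 10

Forward pass:
ES_A = 0; EF_A = 2
ES_B = 0; EF_B = 14
ES_C = 2; EF_C = 2+3 = 5
ES_D = max(EF_B=14, EF_C=5) = 14; EF_D = 14+10 = 24
Expected project duration μ = 24 days. Critical path: B → D.

Backward pass:
LF_D = 24; LS_D = 24−10 = 14
LF_C = LS_D = 14; LS_C = 14−3 = 11
LF_B = LS_D = 14; LS_B = 14−14 = 0
LF_A = LS_C = 11; LS_A = 11−2 = 9
Slack_C = LS_C − ES_C = 11 − 2 = 9

9 days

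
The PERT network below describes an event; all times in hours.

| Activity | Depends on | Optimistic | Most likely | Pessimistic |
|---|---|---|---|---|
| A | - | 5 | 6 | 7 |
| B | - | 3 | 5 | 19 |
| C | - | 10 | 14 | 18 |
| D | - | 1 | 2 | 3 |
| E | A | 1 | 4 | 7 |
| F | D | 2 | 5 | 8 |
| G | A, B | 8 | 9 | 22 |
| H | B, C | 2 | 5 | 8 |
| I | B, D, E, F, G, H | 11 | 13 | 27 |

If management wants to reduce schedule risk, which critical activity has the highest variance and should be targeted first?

te_A = (5 + 4·6 + 7)/6 = 36/6 = 6; σ²_A = ((7−5)/6)² = 0.111
te_B = (3 + 4·5 + 19)/6 = 42/6 = 7; σ²_B = ((19−3)/6)² = 7.111
te_C = (10 + 4·14 + 18)/6 = 84/6 = 14; σ²_C = ((18−10)/6)² = 1.778
te_D = (1 + 4·2 + 3)/6 = 12/6 = 2; σ²_D = ((3−1)/6)² = 0.111
te_E = (1 + 4·4 + 7)/6 = 24/6 = 4; σ²_E = ((7−1)/6)² = 1.000
te_F = (2 + 4·5 + 8)/6 = 30/6 = 5; σ²_F = ((8−2)/6)² = 1.000
te_G = (8 + 4·9 + 22)/6 = 66/6 = 11; σ²_G = ((22−8)/6)² = 5.444
te_H = (2 + 4·5 + 8)/6 = 30/6 = 5; σ²_H = ((8−2)/6)² = 1.000
te_I = (11 + 4·13 + 27)/6 = 90/6 = 15; σ²_I = ((27−11)/6)² = 7.111

Forward pass:
ES_A = 0; EF_A = 6
ES_B = 0; EF_B = 7
ES_C = 0; EF_C = 14
ES_D = 0; EF_D = 2
ES_E = 6; EF_E = 6+4 = 10
ES_F = 2; EF_F = 2+5 = 7
ES_G = max(EF_A=6, EF_B=7) = 7; EF_G = 7+11 = 18
ES_H = max(EF_B=7, EF_C=14) = 14; EF_H = 14+5 = 19
ES_I = max(EF_B=7, EF_D=2, EF_E=10, EF_F=7, EF_G=18, EF_H=19) = 19; EF_I = 19+15 = 34
Expected project duration μ = 34 hours. Critical path: C → H → I.

Variances on critical path: σ²_C=1.778, σ²_H=1.000, σ²_I=7.111.
Largest is σ²_I = 7.111.

I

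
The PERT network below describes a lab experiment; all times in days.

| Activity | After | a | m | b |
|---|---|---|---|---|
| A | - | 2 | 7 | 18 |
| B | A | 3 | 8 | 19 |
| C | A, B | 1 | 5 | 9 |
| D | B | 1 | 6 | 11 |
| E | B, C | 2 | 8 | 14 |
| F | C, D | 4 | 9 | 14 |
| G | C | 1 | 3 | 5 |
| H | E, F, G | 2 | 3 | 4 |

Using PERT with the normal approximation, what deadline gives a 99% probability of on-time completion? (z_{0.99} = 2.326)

te_A = (2 + 4·7 + 18)/6 = 48/6 = 8; σ²_A = ((18−2)/6)² = 7.111
te_B = (3 + 4·8 + 19)/6 = 54/6 = 9; σ²_B = ((19−3)/6)² = 7.111
te_C = (1 + 4·5 + 9)/6 = 30/6 = 5; σ²_C = ((9−1)/6)² = 1.778
te_D = (1 + 4·6 + 11)/6 = 36/6 = 6; σ²_D = ((11−1)/6)² = 2.778
te_E = (2 + 4·8 + 14)/6 = 48/6 = 8; σ²_E = ((14−2)/6)² = 4.000
te_F = (4 + 4·9 + 14)/6 = 54/6 = 9; σ²_F = ((14−4)/6)² = 2.778
te_G = (1 + 4·3 + 5)/6 = 18/6 = 3; σ²_G = ((5−1)/6)² = 0.444
te_H = (2 + 4·3 + 4)/6 = 18/6 = 3; σ²_H = ((4−2)/6)² = 0.111

Forward pass:
ES_A = 0; EF_A = 8
ES_B = 8; EF_B = 8+9 = 17
ES_C = max(EF_A=8, EF_B=17) = 17; EF_C = 17+5 = 22
ES_D = 17; EF_D = 17+6 = 23
ES_E = max(EF_B=17, EF_C=22) = 22; EF_E = 22+8 = 30
ES_F = max(EF_C=22, EF_D=23) = 23; EF_F = 23+9 = 32
ES_G = 22; EF_G = 22+3 = 25
ES_H = max(EF_E=30, EF_F=32, EF_G=25) = 32; EF_H = 32+3 = 35
Expected project duration μ = 35 days. Critical path: A → B → D → F → H.

Variance along critical path = 7.111 + 7.111 + 2.778 + 2.778 + 0.111 = 19.889; σ = 4.460 days.
D = μ + z·σ = 35 + 2.326·4.460 = 45.4 days

45.4 days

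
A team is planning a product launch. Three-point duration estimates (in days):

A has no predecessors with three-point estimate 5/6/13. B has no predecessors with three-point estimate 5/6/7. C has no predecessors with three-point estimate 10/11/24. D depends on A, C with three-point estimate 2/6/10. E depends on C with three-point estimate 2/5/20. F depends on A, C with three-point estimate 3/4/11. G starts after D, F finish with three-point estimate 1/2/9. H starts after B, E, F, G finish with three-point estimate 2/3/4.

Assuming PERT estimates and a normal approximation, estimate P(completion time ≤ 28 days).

te_A = (5 + 4·6 + 13)/6 = 42/6 = 7; σ²_A = ((13−5)/6)² = 1.778
te_B = (5 + 4·6 + 7)/6 = 36/6 = 6; σ²_B = ((7−5)/6)² = 0.111
te_C = (10 + 4·11 + 24)/6 = 78/6 = 13; σ²_C = ((24−10)/6)² = 5.444
te_D = (2 + 4·6 + 10)/6 = 36/6 = 6; σ²_D = ((10−2)/6)² = 1.778
te_E = (2 + 4·5 + 20)/6 = 42/6 = 7; σ²_E = ((20−2)/6)² = 9.000
te_F = (3 + 4·4 + 11)/6 = 30/6 = 5; σ²_F = ((11−3)/6)² = 1.778
te_G = (1 + 4·2 + 9)/6 = 18/6 = 3; σ²_G = ((9−1)/6)² = 1.778
te_H = (2 + 4·3 + 4)/6 = 18/6 = 3; σ²_H = ((4−2)/6)² = 0.111

Forward pass:
ES_A = 0; EF_A = 7
ES_B = 0; EF_B = 6
ES_C = 0; EF_C = 13
ES_D = max(EF_A=7, EF_C=13) = 13; EF_D = 13+6 = 19
ES_E = 13; EF_E = 13+7 = 20
ES_F = max(EF_A=7, EF_C=13) = 13; EF_F = 13+5 = 18
ES_G = max(EF_D=19, EF_F=18) = 19; EF_G = 19+3 = 22
ES_H = max(EF_B=6, EF_E=20, EF_F=18, EF_G=22) = 22; EF_H = 22+3 = 25
Expected project duration μ = 25 days. Critical path: C → D → G → H.

Variance along critical path = 5.444 + 1.778 + 1.778 + 0.111 = 9.111; σ = √9.111 = 3.018 days.
Z = (28 − 25) / 3.018 = 0.994
P(T ≤ 28) = Φ(0.994) ≈ 0.840

0.840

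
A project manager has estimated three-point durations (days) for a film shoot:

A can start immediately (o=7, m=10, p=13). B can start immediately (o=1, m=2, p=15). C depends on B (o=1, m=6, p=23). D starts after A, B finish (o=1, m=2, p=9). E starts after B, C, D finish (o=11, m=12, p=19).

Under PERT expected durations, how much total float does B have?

te_A = (7 + 4·10 + 13)/6 = 60/6 = 10
te_B = (1 + 4·2 + 15)/6 = 24/6 = 4
te_C = (1 + 4·6 + 23)/6 = 48/6 = 8
te_D = (1 + 4·2 + 9)/6 = 18/6 = 3
te_E = (11 + 4·12 + 19)/6 = 78/6 = 13

Forward pass:
ES_A = 0; EF_A = 10
ES_B = 0; EF_B = 4
ES_C = 4; EF_C = 4+8 = 12
ES_D = max(EF_A=10, EF_B=4) = 10; EF_D = 10+3 = 13
ES_E = max(EF_B=4, EF_C=12, EF_D=13) = 13; EF_E = 13+13 = 26
Expected project duration μ = 26 days. Critical path: A → D → E.

Backward pass:
LF_E = 26; LS_E = 26−13 = 13
LF_D = LS_E = 13; LS_D = 13−3 = 10
LF_C = LS_E = 13; LS_C = 13−8 = 5
LF_B = min(LS_C=5, LS_D=10, LS_E=13) = 5; LS_B = 5−4 = 1
LF_A = LS_D = 10; LS_A = 10−10 = 0
Slack_B = LS_B − ES_B = 1 − 0 = 1

1 days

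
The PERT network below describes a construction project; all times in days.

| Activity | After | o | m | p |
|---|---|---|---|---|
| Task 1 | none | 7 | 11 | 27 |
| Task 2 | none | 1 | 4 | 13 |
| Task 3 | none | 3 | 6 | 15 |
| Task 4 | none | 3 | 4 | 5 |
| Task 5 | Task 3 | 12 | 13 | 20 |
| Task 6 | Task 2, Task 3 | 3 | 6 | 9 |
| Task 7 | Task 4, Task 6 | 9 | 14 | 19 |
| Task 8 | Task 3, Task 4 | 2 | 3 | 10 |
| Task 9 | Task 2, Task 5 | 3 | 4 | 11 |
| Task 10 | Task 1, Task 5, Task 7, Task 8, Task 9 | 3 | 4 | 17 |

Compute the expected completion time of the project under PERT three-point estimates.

te_Task 1 = (7 + 4·11 + 27)/6 = 78/6 = 13
te_Task 2 = (1 + 4·4 + 13)/6 = 30/6 = 5
te_Task 3 = (3 + 4·6 + 15)/6 = 42/6 = 7
te_Task 4 = (3 + 4·4 + 5)/6 = 24/6 = 4
te_Task 5 = (12 + 4·13 + 20)/6 = 84/6 = 14
te_Task 6 = (3 + 4·6 + 9)/6 = 36/6 = 6
te_Task 7 = (9 + 4·14 + 19)/6 = 84/6 = 14
te_Task 8 = (2 + 4·3 + 10)/6 = 24/6 = 4
te_Task 9 = (3 + 4·4 + 11)/6 = 30/6 = 5
te_Task 10 = (3 + 4·4 + 17)/6 = 36/6 = 6

Forward pass:
ES_Task 1 = 0; EF_Task 1 = 13
ES_Task 2 = 0; EF_Task 2 = 5
ES_Task 3 = 0; EF_Task 3 = 7
ES_Task 4 = 0; EF_Task 4 = 4
ES_Task 5 = 7; EF_Task 5 = 7+14 = 21
ES_Task 6 = max(EF_Task 2=5, EF_Task 3=7) = 7; EF_Task 6 = 7+6 = 13
ES_Task 7 = max(EF_Task 4=4, EF_Task 6=13) = 13; EF_Task 7 = 13+14 = 27
ES_Task 8 = max(EF_Task 3=7, EF_Task 4=4) = 7; EF_Task 8 = 7+4 = 11
ES_Task 9 = max(EF_Task 2=5, EF_Task 5=21) = 21; EF_Task 9 = 21+5 = 26
ES_Task 10 = max(EF_Task 1=13, EF_Task 5=21, EF_Task 7=27, EF_Task 8=11, EF_Task 9=26) = 27; EF_Task 10 = 27+6 = 33
Expected project duration μ = 33 days. Critical path: Task 3 → Task 6 → Task 7 → Task 10.

33 days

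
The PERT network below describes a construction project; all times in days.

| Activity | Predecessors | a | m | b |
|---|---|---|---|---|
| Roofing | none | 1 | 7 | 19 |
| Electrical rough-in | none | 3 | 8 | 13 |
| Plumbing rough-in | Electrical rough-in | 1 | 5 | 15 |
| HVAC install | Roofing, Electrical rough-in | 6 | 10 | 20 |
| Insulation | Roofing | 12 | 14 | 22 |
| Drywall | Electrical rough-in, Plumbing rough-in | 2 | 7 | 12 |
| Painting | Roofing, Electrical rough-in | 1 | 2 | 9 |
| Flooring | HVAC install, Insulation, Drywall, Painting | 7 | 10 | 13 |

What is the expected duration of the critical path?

te_Roofing = (1 + 4·7 + 19)/6 = 48/6 = 8
te_Electrical rough-in = (3 + 4·8 + 13)/6 = 48/6 = 8
te_Plumbing rough-in = (1 + 4·5 + 15)/6 = 36/6 = 6
te_HVAC install = (6 + 4·10 + 20)/6 = 66/6 = 11
te_Insulation = (12 + 4·14 + 22)/6 = 90/6 = 15
te_Drywall = (2 + 4·7 + 12)/6 = 42/6 = 7
te_Painting = (1 + 4·2 + 9)/6 = 18/6 = 3
te_Flooring = (7 + 4·10 + 13)/6 = 60/6 = 10

Forward pass:
ES_Roofing = 0; EF_Roofing = 8
ES_Electrical rough-in = 0; EF_Electrical rough-in = 8
ES_Plumbing rough-in = 8; EF_Plumbing rough-in = 8+6 = 14
ES_HVAC install = max(EF_Roofing=8, EF_Electrical rough-in=8) = 8; EF_HVAC install = 8+11 = 19
ES_Insulation = 8; EF_Insulation = 8+15 = 23
ES_Drywall = max(EF_Electrical rough-in=8, EF_Plumbing rough-in=14) = 14; EF_Drywall = 14+7 = 21
ES_Painting = max(EF_Roofing=8, EF_Electrical rough-in=8) = 8; EF_Painting = 8+3 = 11
ES_Flooring = max(EF_HVAC install=19, EF_Insulation=23, EF_Drywall=21, EF_Painting=11) = 23; EF_Flooring = 23+10 = 33
Expected project duration μ = 33 days. Critical path: Roofing → Insulation → Flooring.

33 days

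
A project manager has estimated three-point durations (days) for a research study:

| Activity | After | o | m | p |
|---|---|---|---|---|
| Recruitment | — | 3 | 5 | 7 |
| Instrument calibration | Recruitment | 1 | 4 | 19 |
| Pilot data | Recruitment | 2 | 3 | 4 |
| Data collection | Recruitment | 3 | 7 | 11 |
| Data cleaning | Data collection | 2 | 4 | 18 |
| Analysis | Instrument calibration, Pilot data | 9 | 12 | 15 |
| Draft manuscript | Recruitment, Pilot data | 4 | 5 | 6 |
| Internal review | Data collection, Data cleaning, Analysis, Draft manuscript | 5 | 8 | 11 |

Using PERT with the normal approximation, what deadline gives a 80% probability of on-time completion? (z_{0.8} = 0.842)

33.8 days

te_Recruitment = (3 + 4·5 + 7)/6 = 30/6 = 5; σ²_Recruitment = ((7−3)/6)² = 0.444
te_Instrument calibration = (1 + 4·4 + 19)/6 = 36/6 = 6; σ²_Instrument calibration = ((19−1)/6)² = 9.000
te_Pilot data = (2 + 4·3 + 4)/6 = 18/6 = 3; σ²_Pilot data = ((4−2)/6)² = 0.111
te_Data collection = (3 + 4·7 + 11)/6 = 42/6 = 7; σ²_Data collection = ((11−3)/6)² = 1.778
te_Data cleaning = (2 + 4·4 + 18)/6 = 36/6 = 6; σ²_Data cleaning = ((18−2)/6)² = 7.111
te_Analysis = (9 + 4·12 + 15)/6 = 72/6 = 12; σ²_Analysis = ((15−9)/6)² = 1.000
te_Draft manuscript = (4 + 4·5 + 6)/6 = 30/6 = 5; σ²_Draft manuscript = ((6−4)/6)² = 0.111
te_Internal review = (5 + 4·8 + 11)/6 = 48/6 = 8; σ²_Internal review = ((11−5)/6)² = 1.000

Forward pass:
ES_Recruitment = 0; EF_Recruitment = 5
ES_Instrument calibration = 5; EF_Instrument calibration = 5+6 = 11
ES_Pilot data = 5; EF_Pilot data = 5+3 = 8
ES_Data collection = 5; EF_Data collection = 5+7 = 12
ES_Data cleaning = 12; EF_Data cleaning = 12+6 = 18
ES_Analysis = max(EF_Instrument calibration=11, EF_Pilot data=8) = 11; EF_Analysis = 11+12 = 23
ES_Draft manuscript = max(EF_Recruitment=5, EF_Pilot data=8) = 8; EF_Draft manuscript = 8+5 = 13
ES_Internal review = max(EF_Data collection=12, EF_Data cleaning=18, EF_Analysis=23, EF_Draft manuscript=13) = 23; EF_Internal review = 23+8 = 31
Expected project duration μ = 31 days. Critical path: Recruitment → Instrument calibration → Analysis → Internal review.

Variance along critical path = 0.444 + 9.000 + 1.000 + 1.000 = 11.444; σ = 3.383 days.
D = μ + z·σ = 31 + 0.842·3.383 = 33.8 days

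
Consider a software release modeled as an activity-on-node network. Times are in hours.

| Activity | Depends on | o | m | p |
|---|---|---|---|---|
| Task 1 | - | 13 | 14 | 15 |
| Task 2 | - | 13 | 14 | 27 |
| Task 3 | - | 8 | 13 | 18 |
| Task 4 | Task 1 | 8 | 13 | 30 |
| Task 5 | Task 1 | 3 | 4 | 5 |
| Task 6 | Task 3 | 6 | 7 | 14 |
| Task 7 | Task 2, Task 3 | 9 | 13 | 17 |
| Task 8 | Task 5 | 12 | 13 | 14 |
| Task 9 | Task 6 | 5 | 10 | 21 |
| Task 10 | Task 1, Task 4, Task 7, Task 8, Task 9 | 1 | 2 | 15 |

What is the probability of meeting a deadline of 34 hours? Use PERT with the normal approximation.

0.314

te_Task 1 = (13 + 4·14 + 15)/6 = 84/6 = 14; σ²_Task 1 = ((15−13)/6)² = 0.111
te_Task 2 = (13 + 4·14 + 27)/6 = 96/6 = 16; σ²_Task 2 = ((27−13)/6)² = 5.444
te_Task 3 = (8 + 4·13 + 18)/6 = 78/6 = 13; σ²_Task 3 = ((18−8)/6)² = 2.778
te_Task 4 = (8 + 4·13 + 30)/6 = 90/6 = 15; σ²_Task 4 = ((30−8)/6)² = 13.444
te_Task 5 = (3 + 4·4 + 5)/6 = 24/6 = 4; σ²_Task 5 = ((5−3)/6)² = 0.111
te_Task 6 = (6 + 4·7 + 14)/6 = 48/6 = 8; σ²_Task 6 = ((14−6)/6)² = 1.778
te_Task 7 = (9 + 4·13 + 17)/6 = 78/6 = 13; σ²_Task 7 = ((17−9)/6)² = 1.778
te_Task 8 = (12 + 4·13 + 14)/6 = 78/6 = 13; σ²_Task 8 = ((14−12)/6)² = 0.111
te_Task 9 = (5 + 4·10 + 21)/6 = 66/6 = 11; σ²_Task 9 = ((21−5)/6)² = 7.111
te_Task 10 = (1 + 4·2 + 15)/6 = 24/6 = 4; σ²_Task 10 = ((15−1)/6)² = 5.444

Forward pass:
ES_Task 1 = 0; EF_Task 1 = 14
ES_Task 2 = 0; EF_Task 2 = 16
ES_Task 3 = 0; EF_Task 3 = 13
ES_Task 4 = 14; EF_Task 4 = 14+15 = 29
ES_Task 5 = 14; EF_Task 5 = 14+4 = 18
ES_Task 6 = 13; EF_Task 6 = 13+8 = 21
ES_Task 7 = max(EF_Task 2=16, EF_Task 3=13) = 16; EF_Task 7 = 16+13 = 29
ES_Task 8 = 18; EF_Task 8 = 18+13 = 31
ES_Task 9 = 21; EF_Task 9 = 21+11 = 32
ES_Task 10 = max(EF_Task 1=14, EF_Task 4=29, EF_Task 7=29, EF_Task 8=31, EF_Task 9=32) = 32; EF_Task 10 = 32+4 = 36
Expected project duration μ = 36 hours. Critical path: Task 3 → Task 6 → Task 9 → Task 10.

Variance along critical path = 2.778 + 1.778 + 7.111 + 5.444 = 17.111; σ = √17.111 = 4.137 hours.
Z = (34 − 36) / 4.137 = -0.483
P(T ≤ 34) = Φ(-0.483) ≈ 0.314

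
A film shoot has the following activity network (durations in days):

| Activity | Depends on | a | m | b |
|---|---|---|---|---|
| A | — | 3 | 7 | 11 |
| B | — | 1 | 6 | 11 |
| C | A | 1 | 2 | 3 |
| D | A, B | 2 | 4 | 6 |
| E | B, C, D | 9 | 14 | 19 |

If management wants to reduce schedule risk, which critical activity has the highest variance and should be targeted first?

E

te_A = (3 + 4·7 + 11)/6 = 42/6 = 7; σ²_A = ((11−3)/6)² = 1.778
te_B = (1 + 4·6 + 11)/6 = 36/6 = 6; σ²_B = ((11−1)/6)² = 2.778
te_C = (1 + 4·2 + 3)/6 = 12/6 = 2; σ²_C = ((3−1)/6)² = 0.111
te_D = (2 + 4·4 + 6)/6 = 24/6 = 4; σ²_D = ((6−2)/6)² = 0.444
te_E = (9 + 4·14 + 19)/6 = 84/6 = 14; σ²_E = ((19−9)/6)² = 2.778

Forward pass:
ES_A = 0; EF_A = 7
ES_B = 0; EF_B = 6
ES_C = 7; EF_C = 7+2 = 9
ES_D = max(EF_A=7, EF_B=6) = 7; EF_D = 7+4 = 11
ES_E = max(EF_B=6, EF_C=9, EF_D=11) = 11; EF_E = 11+14 = 25
Expected project duration μ = 25 days. Critical path: A → D → E.

Variances on critical path: σ²_A=1.778, σ²_D=0.444, σ²_E=2.778.
Largest is σ²_E = 2.778.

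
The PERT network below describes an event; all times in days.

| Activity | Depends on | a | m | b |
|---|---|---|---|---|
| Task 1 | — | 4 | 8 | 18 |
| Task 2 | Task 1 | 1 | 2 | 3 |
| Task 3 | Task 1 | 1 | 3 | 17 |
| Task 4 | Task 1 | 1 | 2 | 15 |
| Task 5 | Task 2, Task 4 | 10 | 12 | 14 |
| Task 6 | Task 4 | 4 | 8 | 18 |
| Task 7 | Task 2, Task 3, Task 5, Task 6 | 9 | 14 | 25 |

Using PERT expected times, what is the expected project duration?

te_Task 1 = (4 + 4·8 + 18)/6 = 54/6 = 9
te_Task 2 = (1 + 4·2 + 3)/6 = 12/6 = 2
te_Task 3 = (1 + 4·3 + 17)/6 = 30/6 = 5
te_Task 4 = (1 + 4·2 + 15)/6 = 24/6 = 4
te_Task 5 = (10 + 4·12 + 14)/6 = 72/6 = 12
te_Task 6 = (4 + 4·8 + 18)/6 = 54/6 = 9
te_Task 7 = (9 + 4·14 + 25)/6 = 90/6 = 15

Forward pass:
ES_Task 1 = 0; EF_Task 1 = 9
ES_Task 2 = 9; EF_Task 2 = 9+2 = 11
ES_Task 3 = 9; EF_Task 3 = 9+5 = 14
ES_Task 4 = 9; EF_Task 4 = 9+4 = 13
ES_Task 5 = max(EF_Task 2=11, EF_Task 4=13) = 13; EF_Task 5 = 13+12 = 25
ES_Task 6 = 13; EF_Task 6 = 13+9 = 22
ES_Task 7 = max(EF_Task 2=11, EF_Task 3=14, EF_Task 5=25, EF_Task 6=22) = 25; EF_Task 7 = 25+15 = 40
Expected project duration μ = 40 days. Critical path: Task 1 → Task 4 → Task 5 → Task 7.

40 days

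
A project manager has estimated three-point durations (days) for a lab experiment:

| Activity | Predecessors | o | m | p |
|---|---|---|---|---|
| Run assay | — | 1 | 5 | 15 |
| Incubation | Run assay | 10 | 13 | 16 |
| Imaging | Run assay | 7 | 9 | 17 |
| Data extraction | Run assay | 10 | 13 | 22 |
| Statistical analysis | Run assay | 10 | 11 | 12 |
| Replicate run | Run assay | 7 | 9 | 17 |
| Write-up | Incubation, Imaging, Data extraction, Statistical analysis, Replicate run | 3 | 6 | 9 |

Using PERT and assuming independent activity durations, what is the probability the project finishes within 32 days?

te_Run assay = (1 + 4·5 + 15)/6 = 36/6 = 6; σ²_Run assay = ((15−1)/6)² = 5.444
te_Incubation = (10 + 4·13 + 16)/6 = 78/6 = 13; σ²_Incubation = ((16−10)/6)² = 1.000
te_Imaging = (7 + 4·9 + 17)/6 = 60/6 = 10; σ²_Imaging = ((17−7)/6)² = 2.778
te_Data extraction = (10 + 4·13 + 22)/6 = 84/6 = 14; σ²_Data extraction = ((22−10)/6)² = 4.000
te_Statistical analysis = (10 + 4·11 + 12)/6 = 66/6 = 11; σ²_Statistical analysis = ((12−10)/6)² = 0.111
te_Replicate run = (7 + 4·9 + 17)/6 = 60/6 = 10; σ²_Replicate run = ((17−7)/6)² = 2.778
te_Write-up = (3 + 4·6 + 9)/6 = 36/6 = 6; σ²_Write-up = ((9−3)/6)² = 1.000

Forward pass:
ES_Run assay = 0; EF_Run assay = 6
ES_Incubation = 6; EF_Incubation = 6+13 = 19
ES_Imaging = 6; EF_Imaging = 6+10 = 16
ES_Data extraction = 6; EF_Data extraction = 6+14 = 20
ES_Statistical analysis = 6; EF_Statistical analysis = 6+11 = 17
ES_Replicate run = 6; EF_Replicate run = 6+10 = 16
ES_Write-up = max(EF_Incubation=19, EF_Imaging=16, EF_Data extraction=20, EF_Statistical analysis=17, EF_Replicate run=16) = 20; EF_Write-up = 20+6 = 26
Expected project duration μ = 26 days. Critical path: Run assay → Data extraction → Write-up.

Variance along critical path = 5.444 + 4.000 + 1.000 = 10.444; σ = √10.444 = 3.232 days.
Z = (32 − 26) / 3.232 = 1.857
P(T ≤ 32) = Φ(1.857) ≈ 0.968

0.968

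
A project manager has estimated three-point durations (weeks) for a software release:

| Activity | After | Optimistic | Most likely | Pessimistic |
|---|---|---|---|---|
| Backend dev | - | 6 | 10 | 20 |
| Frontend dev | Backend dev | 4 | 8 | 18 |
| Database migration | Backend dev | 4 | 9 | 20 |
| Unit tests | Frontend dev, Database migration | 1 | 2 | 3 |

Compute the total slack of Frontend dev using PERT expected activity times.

1 weeks

te_Backend dev = (6 + 4·10 + 20)/6 = 66/6 = 11
te_Frontend dev = (4 + 4·8 + 18)/6 = 54/6 = 9
te_Database migration = (4 + 4·9 + 20)/6 = 60/6 = 10
te_Unit tests = (1 + 4·2 + 3)/6 = 12/6 = 2

Forward pass:
ES_Backend dev = 0; EF_Backend dev = 11
ES_Frontend dev = 11; EF_Frontend dev = 11+9 = 20
ES_Database migration = 11; EF_Database migration = 11+10 = 21
ES_Unit tests = max(EF_Frontend dev=20, EF_Database migration=21) = 21; EF_Unit tests = 21+2 = 23
Expected project duration μ = 23 weeks. Critical path: Backend dev → Database migration → Unit tests.

Backward pass:
LF_Unit tests = 23; LS_Unit tests = 23−2 = 21
LF_Database migration = LS_Unit tests = 21; LS_Database migration = 21−10 = 11
LF_Frontend dev = LS_Unit tests = 21; LS_Frontend dev = 21−9 = 12
LF_Backend dev = min(LS_Frontend dev=12, LS_Database migration=11) = 11; LS_Backend dev = 11−11 = 0
Slack_Frontend dev = LS_Frontend dev − ES_Frontend dev = 12 − 11 = 1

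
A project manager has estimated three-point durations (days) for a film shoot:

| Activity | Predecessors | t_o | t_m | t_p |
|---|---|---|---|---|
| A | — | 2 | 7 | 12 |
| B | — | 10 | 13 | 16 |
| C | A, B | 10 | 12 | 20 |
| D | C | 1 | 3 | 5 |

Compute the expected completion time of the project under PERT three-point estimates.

te_A = (2 + 4·7 + 12)/6 = 42/6 = 7
te_B = (10 + 4·13 + 16)/6 = 78/6 = 13
te_C = (10 + 4·12 + 20)/6 = 78/6 = 13
te_D = (1 + 4·3 + 5)/6 = 18/6 = 3

Forward pass:
ES_A = 0; EF_A = 7
ES_B = 0; EF_B = 13
ES_C = max(EF_A=7, EF_B=13) = 13; EF_C = 13+13 = 26
ES_D = 26; EF_D = 26+3 = 29
Expected project duration μ = 29 days. Critical path: B → C → D.

29 days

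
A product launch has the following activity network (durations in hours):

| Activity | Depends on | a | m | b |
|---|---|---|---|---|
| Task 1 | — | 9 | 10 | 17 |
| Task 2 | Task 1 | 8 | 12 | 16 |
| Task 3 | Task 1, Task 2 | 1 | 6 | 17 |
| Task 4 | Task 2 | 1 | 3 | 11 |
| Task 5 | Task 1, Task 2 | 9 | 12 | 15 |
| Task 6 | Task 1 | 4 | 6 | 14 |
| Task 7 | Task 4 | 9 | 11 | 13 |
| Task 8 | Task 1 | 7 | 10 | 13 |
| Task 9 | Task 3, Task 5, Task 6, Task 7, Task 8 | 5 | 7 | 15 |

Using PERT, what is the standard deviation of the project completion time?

te_Task 1 = (9 + 4·10 + 17)/6 = 66/6 = 11; σ²_Task 1 = ((17−9)/6)² = 1.778
te_Task 2 = (8 + 4·12 + 16)/6 = 72/6 = 12; σ²_Task 2 = ((16−8)/6)² = 1.778
te_Task 3 = (1 + 4·6 + 17)/6 = 42/6 = 7; σ²_Task 3 = ((17−1)/6)² = 7.111
te_Task 4 = (1 + 4·3 + 11)/6 = 24/6 = 4; σ²_Task 4 = ((11−1)/6)² = 2.778
te_Task 5 = (9 + 4·12 + 15)/6 = 72/6 = 12; σ²_Task 5 = ((15−9)/6)² = 1.000
te_Task 6 = (4 + 4·6 + 14)/6 = 42/6 = 7; σ²_Task 6 = ((14−4)/6)² = 2.778
te_Task 7 = (9 + 4·11 + 13)/6 = 66/6 = 11; σ²_Task 7 = ((13−9)/6)² = 0.444
te_Task 8 = (7 + 4·10 + 13)/6 = 60/6 = 10; σ²_Task 8 = ((13−7)/6)² = 1.000
te_Task 9 = (5 + 4·7 + 15)/6 = 48/6 = 8; σ²_Task 9 = ((15−5)/6)² = 2.778

Forward pass:
ES_Task 1 = 0; EF_Task 1 = 11
ES_Task 2 = 11; EF_Task 2 = 11+12 = 23
ES_Task 3 = max(EF_Task 1=11, EF_Task 2=23) = 23; EF_Task 3 = 23+7 = 30
ES_Task 4 = 23; EF_Task 4 = 23+4 = 27
ES_Task 5 = max(EF_Task 1=11, EF_Task 2=23) = 23; EF_Task 5 = 23+12 = 35
ES_Task 6 = 11; EF_Task 6 = 11+7 = 18
ES_Task 7 = 27; EF_Task 7 = 27+11 = 38
ES_Task 8 = 11; EF_Task 8 = 11+10 = 21
ES_Task 9 = max(EF_Task 3=30, EF_Task 5=35, EF_Task 6=18, EF_Task 7=38, EF_Task 8=21) = 38; EF_Task 9 = 38+8 = 46
Expected project duration μ = 46 hours. Critical path: Task 1 → Task 2 → Task 4 → Task 7 → Task 9.

Variance along critical path = 1.778 + 1.778 + 2.778 + 0.444 + 2.778 = 9.556
σ = √9.556 = 3.091 hours

3.09 hours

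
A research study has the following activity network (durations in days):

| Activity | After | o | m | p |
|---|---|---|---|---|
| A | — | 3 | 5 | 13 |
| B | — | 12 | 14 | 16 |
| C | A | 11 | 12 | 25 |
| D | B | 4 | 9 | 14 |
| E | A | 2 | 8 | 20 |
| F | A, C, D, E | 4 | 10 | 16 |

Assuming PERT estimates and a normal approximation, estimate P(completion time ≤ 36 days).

0.868

te_A = (3 + 4·5 + 13)/6 = 36/6 = 6; σ²_A = ((13−3)/6)² = 2.778
te_B = (12 + 4·14 + 16)/6 = 84/6 = 14; σ²_B = ((16−12)/6)² = 0.444
te_C = (11 + 4·12 + 25)/6 = 84/6 = 14; σ²_C = ((25−11)/6)² = 5.444
te_D = (4 + 4·9 + 14)/6 = 54/6 = 9; σ²_D = ((14−4)/6)² = 2.778
te_E = (2 + 4·8 + 20)/6 = 54/6 = 9; σ²_E = ((20−2)/6)² = 9.000
te_F = (4 + 4·10 + 16)/6 = 60/6 = 10; σ²_F = ((16−4)/6)² = 4.000

Forward pass:
ES_A = 0; EF_A = 6
ES_B = 0; EF_B = 14
ES_C = 6; EF_C = 6+14 = 20
ES_D = 14; EF_D = 14+9 = 23
ES_E = 6; EF_E = 6+9 = 15
ES_F = max(EF_A=6, EF_C=20, EF_D=23, EF_E=15) = 23; EF_F = 23+10 = 33
Expected project duration μ = 33 days. Critical path: B → D → F.

Variance along critical path = 0.444 + 2.778 + 4.000 = 7.222; σ = √7.222 = 2.687 days.
Z = (36 − 33) / 2.687 = 1.116
P(T ≤ 36) = Φ(1.116) ≈ 0.868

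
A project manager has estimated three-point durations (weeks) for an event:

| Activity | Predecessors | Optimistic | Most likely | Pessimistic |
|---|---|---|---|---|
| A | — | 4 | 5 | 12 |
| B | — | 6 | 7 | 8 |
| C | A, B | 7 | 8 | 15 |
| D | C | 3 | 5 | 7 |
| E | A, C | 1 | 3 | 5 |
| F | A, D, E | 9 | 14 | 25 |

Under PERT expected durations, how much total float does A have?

1 weeks

te_A = (4 + 4·5 + 12)/6 = 36/6 = 6
te_B = (6 + 4·7 + 8)/6 = 42/6 = 7
te_C = (7 + 4·8 + 15)/6 = 54/6 = 9
te_D = (3 + 4·5 + 7)/6 = 30/6 = 5
te_E = (1 + 4·3 + 5)/6 = 18/6 = 3
te_F = (9 + 4·14 + 25)/6 = 90/6 = 15

Forward pass:
ES_A = 0; EF_A = 6
ES_B = 0; EF_B = 7
ES_C = max(EF_A=6, EF_B=7) = 7; EF_C = 7+9 = 16
ES_D = 16; EF_D = 16+5 = 21
ES_E = max(EF_A=6, EF_C=16) = 16; EF_E = 16+3 = 19
ES_F = max(EF_A=6, EF_D=21, EF_E=19) = 21; EF_F = 21+15 = 36
Expected project duration μ = 36 weeks. Critical path: B → C → D → F.

Backward pass:
LF_F = 36; LS_F = 36−15 = 21
LF_E = LS_F = 21; LS_E = 21−3 = 18
LF_D = LS_F = 21; LS_D = 21−5 = 16
LF_C = min(LS_D=16, LS_E=18) = 16; LS_C = 16−9 = 7
LF_B = LS_C = 7; LS_B = 7−7 = 0
LF_A = min(LS_C=7, LS_E=18, LS_F=21) = 7; LS_A = 7−6 = 1
Slack_A = LS_A − ES_A = 1 − 0 = 1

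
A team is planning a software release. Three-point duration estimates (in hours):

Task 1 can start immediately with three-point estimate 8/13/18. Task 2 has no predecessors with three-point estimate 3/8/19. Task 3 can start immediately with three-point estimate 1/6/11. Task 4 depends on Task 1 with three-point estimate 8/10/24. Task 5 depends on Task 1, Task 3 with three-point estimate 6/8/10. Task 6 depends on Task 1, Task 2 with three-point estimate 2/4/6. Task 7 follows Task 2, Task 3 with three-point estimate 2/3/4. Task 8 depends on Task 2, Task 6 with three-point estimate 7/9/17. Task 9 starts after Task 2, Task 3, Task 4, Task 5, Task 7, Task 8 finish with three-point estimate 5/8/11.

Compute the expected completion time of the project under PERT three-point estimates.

te_Task 1 = (8 + 4·13 + 18)/6 = 78/6 = 13
te_Task 2 = (3 + 4·8 + 19)/6 = 54/6 = 9
te_Task 3 = (1 + 4·6 + 11)/6 = 36/6 = 6
te_Task 4 = (8 + 4·10 + 24)/6 = 72/6 = 12
te_Task 5 = (6 + 4·8 + 10)/6 = 48/6 = 8
te_Task 6 = (2 + 4·4 + 6)/6 = 24/6 = 4
te_Task 7 = (2 + 4·3 + 4)/6 = 18/6 = 3
te_Task 8 = (7 + 4·9 + 17)/6 = 60/6 = 10
te_Task 9 = (5 + 4·8 + 11)/6 = 48/6 = 8

Forward pass:
ES_Task 1 = 0; EF_Task 1 = 13
ES_Task 2 = 0; EF_Task 2 = 9
ES_Task 3 = 0; EF_Task 3 = 6
ES_Task 4 = 13; EF_Task 4 = 13+12 = 25
ES_Task 5 = max(EF_Task 1=13, EF_Task 3=6) = 13; EF_Task 5 = 13+8 = 21
ES_Task 6 = max(EF_Task 1=13, EF_Task 2=9) = 13; EF_Task 6 = 13+4 = 17
ES_Task 7 = max(EF_Task 2=9, EF_Task 3=6) = 9; EF_Task 7 = 9+3 = 12
ES_Task 8 = max(EF_Task 2=9, EF_Task 6=17) = 17; EF_Task 8 = 17+10 = 27
ES_Task 9 = max(EF_Task 2=9, EF_Task 3=6, EF_Task 4=25, EF_Task 5=21, EF_Task 7=12, EF_Task 8=27) = 27; EF_Task 9 = 27+8 = 35
Expected project duration μ = 35 hours. Critical path: Task 1 → Task 6 → Task 8 → Task 9.

35 hours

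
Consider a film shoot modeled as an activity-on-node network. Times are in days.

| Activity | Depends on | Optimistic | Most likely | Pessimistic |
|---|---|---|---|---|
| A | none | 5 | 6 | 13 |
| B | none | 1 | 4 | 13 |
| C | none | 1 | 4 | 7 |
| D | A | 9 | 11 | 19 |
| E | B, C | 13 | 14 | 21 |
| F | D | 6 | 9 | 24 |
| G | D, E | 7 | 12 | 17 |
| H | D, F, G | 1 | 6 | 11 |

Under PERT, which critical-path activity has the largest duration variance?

te_A = (5 + 4·6 + 13)/6 = 42/6 = 7; σ²_A = ((13−5)/6)² = 1.778
te_B = (1 + 4·4 + 13)/6 = 30/6 = 5; σ²_B = ((13−1)/6)² = 4.000
te_C = (1 + 4·4 + 7)/6 = 24/6 = 4; σ²_C = ((7−1)/6)² = 1.000
te_D = (9 + 4·11 + 19)/6 = 72/6 = 12; σ²_D = ((19−9)/6)² = 2.778
te_E = (13 + 4·14 + 21)/6 = 90/6 = 15; σ²_E = ((21−13)/6)² = 1.778
te_F = (6 + 4·9 + 24)/6 = 66/6 = 11; σ²_F = ((24−6)/6)² = 9.000
te_G = (7 + 4·12 + 17)/6 = 72/6 = 12; σ²_G = ((17−7)/6)² = 2.778
te_H = (1 + 4·6 + 11)/6 = 36/6 = 6; σ²_H = ((11−1)/6)² = 2.778

Forward pass:
ES_A = 0; EF_A = 7
ES_B = 0; EF_B = 5
ES_C = 0; EF_C = 4
ES_D = 7; EF_D = 7+12 = 19
ES_E = max(EF_B=5, EF_C=4) = 5; EF_E = 5+15 = 20
ES_F = 19; EF_F = 19+11 = 30
ES_G = max(EF_D=19, EF_E=20) = 20; EF_G = 20+12 = 32
ES_H = max(EF_D=19, EF_F=30, EF_G=32) = 32; EF_H = 32+6 = 38
Expected project duration μ = 38 days. Critical path: B → E → G → H.

Variances on critical path: σ²_B=4.000, σ²_E=1.778, σ²_G=2.778, σ²_H=2.778.
Largest is σ²_B = 4.000.

B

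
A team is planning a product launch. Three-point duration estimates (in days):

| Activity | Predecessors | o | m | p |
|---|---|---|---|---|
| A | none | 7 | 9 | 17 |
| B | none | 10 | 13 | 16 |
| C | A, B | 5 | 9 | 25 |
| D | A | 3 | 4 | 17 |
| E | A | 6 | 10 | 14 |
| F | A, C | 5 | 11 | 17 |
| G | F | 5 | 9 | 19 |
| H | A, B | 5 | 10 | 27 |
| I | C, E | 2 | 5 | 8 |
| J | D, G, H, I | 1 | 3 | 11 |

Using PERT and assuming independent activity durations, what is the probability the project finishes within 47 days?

0.343

te_A = (7 + 4·9 + 17)/6 = 60/6 = 10; σ²_A = ((17−7)/6)² = 2.778
te_B = (10 + 4·13 + 16)/6 = 78/6 = 13; σ²_B = ((16−10)/6)² = 1.000
te_C = (5 + 4·9 + 25)/6 = 66/6 = 11; σ²_C = ((25−5)/6)² = 11.111
te_D = (3 + 4·4 + 17)/6 = 36/6 = 6; σ²_D = ((17−3)/6)² = 5.444
te_E = (6 + 4·10 + 14)/6 = 60/6 = 10; σ²_E = ((14−6)/6)² = 1.778
te_F = (5 + 4·11 + 17)/6 = 66/6 = 11; σ²_F = ((17−5)/6)² = 4.000
te_G = (5 + 4·9 + 19)/6 = 60/6 = 10; σ²_G = ((19−5)/6)² = 5.444
te_H = (5 + 4·10 + 27)/6 = 72/6 = 12; σ²_H = ((27−5)/6)² = 13.444
te_I = (2 + 4·5 + 8)/6 = 30/6 = 5; σ²_I = ((8−2)/6)² = 1.000
te_J = (1 + 4·3 + 11)/6 = 24/6 = 4; σ²_J = ((11−1)/6)² = 2.778

Forward pass:
ES_A = 0; EF_A = 10
ES_B = 0; EF_B = 13
ES_C = max(EF_A=10, EF_B=13) = 13; EF_C = 13+11 = 24
ES_D = 10; EF_D = 10+6 = 16
ES_E = 10; EF_E = 10+10 = 20
ES_F = max(EF_A=10, EF_C=24) = 24; EF_F = 24+11 = 35
ES_G = 35; EF_G = 35+10 = 45
ES_H = max(EF_A=10, EF_B=13) = 13; EF_H = 13+12 = 25
ES_I = max(EF_C=24, EF_E=20) = 24; EF_I = 24+5 = 29
ES_J = max(EF_D=16, EF_G=45, EF_H=25, EF_I=29) = 45; EF_J = 45+4 = 49
Expected project duration μ = 49 days. Critical path: B → C → F → G → J.

Variance along critical path = 1.000 + 11.111 + 4.000 + 5.444 + 2.778 = 24.333; σ = √24.333 = 4.933 days.
Z = (47 − 49) / 4.933 = -0.405
P(T ≤ 47) = Φ(-0.405) ≈ 0.343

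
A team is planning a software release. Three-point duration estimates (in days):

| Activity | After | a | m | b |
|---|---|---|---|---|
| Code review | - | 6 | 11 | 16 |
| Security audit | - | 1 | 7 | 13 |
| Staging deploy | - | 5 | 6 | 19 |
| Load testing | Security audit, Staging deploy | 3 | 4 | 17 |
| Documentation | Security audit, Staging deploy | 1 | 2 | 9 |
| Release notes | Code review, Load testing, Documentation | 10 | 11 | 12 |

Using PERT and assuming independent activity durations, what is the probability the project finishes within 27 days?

te_Code review = (6 + 4·11 + 16)/6 = 66/6 = 11; σ²_Code review = ((16−6)/6)² = 2.778
te_Security audit = (1 + 4·7 + 13)/6 = 42/6 = 7; σ²_Security audit = ((13−1)/6)² = 4.000
te_Staging deploy = (5 + 4·6 + 19)/6 = 48/6 = 8; σ²_Staging deploy = ((19−5)/6)² = 5.444
te_Load testing = (3 + 4·4 + 17)/6 = 36/6 = 6; σ²_Load testing = ((17−3)/6)² = 5.444
te_Documentation = (1 + 4·2 + 9)/6 = 18/6 = 3; σ²_Documentation = ((9−1)/6)² = 1.778
te_Release notes = (10 + 4·11 + 12)/6 = 66/6 = 11; σ²_Release notes = ((12−10)/6)² = 0.111

Forward pass:
ES_Code review = 0; EF_Code review = 11
ES_Security audit = 0; EF_Security audit = 7
ES_Staging deploy = 0; EF_Staging deploy = 8
ES_Load testing = max(EF_Security audit=7, EF_Staging deploy=8) = 8; EF_Load testing = 8+6 = 14
ES_Documentation = max(EF_Security audit=7, EF_Staging deploy=8) = 8; EF_Documentation = 8+3 = 11
ES_Release notes = max(EF_Code review=11, EF_Load testing=14, EF_Documentation=11) = 14; EF_Release notes = 14+11 = 25
Expected project duration μ = 25 days. Critical path: Staging deploy → Load testing → Release notes.

Variance along critical path = 5.444 + 5.444 + 0.111 = 11.000; σ = √11.000 = 3.317 days.
Z = (27 − 25) / 3.317 = 0.603
P(T ≤ 27) = Φ(0.603) ≈ 0.727

0.727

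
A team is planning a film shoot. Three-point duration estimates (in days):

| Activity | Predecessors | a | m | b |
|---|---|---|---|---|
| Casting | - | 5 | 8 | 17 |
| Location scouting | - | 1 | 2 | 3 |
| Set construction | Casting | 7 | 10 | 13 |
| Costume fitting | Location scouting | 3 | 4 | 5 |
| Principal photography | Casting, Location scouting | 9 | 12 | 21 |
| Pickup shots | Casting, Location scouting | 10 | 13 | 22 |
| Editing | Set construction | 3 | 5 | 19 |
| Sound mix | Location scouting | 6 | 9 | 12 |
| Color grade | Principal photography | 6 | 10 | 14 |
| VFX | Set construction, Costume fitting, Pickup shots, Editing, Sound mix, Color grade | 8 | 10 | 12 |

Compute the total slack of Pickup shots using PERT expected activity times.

9 days

te_Casting = (5 + 4·8 + 17)/6 = 54/6 = 9
te_Location scouting = (1 + 4·2 + 3)/6 = 12/6 = 2
te_Set construction = (7 + 4·10 + 13)/6 = 60/6 = 10
te_Costume fitting = (3 + 4·4 + 5)/6 = 24/6 = 4
te_Principal photography = (9 + 4·12 + 21)/6 = 78/6 = 13
te_Pickup shots = (10 + 4·13 + 22)/6 = 84/6 = 14
te_Editing = (3 + 4·5 + 19)/6 = 42/6 = 7
te_Sound mix = (6 + 4·9 + 12)/6 = 54/6 = 9
te_Color grade = (6 + 4·10 + 14)/6 = 60/6 = 10
te_VFX = (8 + 4·10 + 12)/6 = 60/6 = 10

Forward pass:
ES_Casting = 0; EF_Casting = 9
ES_Location scouting = 0; EF_Location scouting = 2
ES_Set construction = 9; EF_Set construction = 9+10 = 19
ES_Costume fitting = 2; EF_Costume fitting = 2+4 = 6
ES_Principal photography = max(EF_Casting=9, EF_Location scouting=2) = 9; EF_Principal photography = 9+13 = 22
ES_Pickup shots = max(EF_Casting=9, EF_Location scouting=2) = 9; EF_Pickup shots = 9+14 = 23
ES_Editing = 19; EF_Editing = 19+7 = 26
ES_Sound mix = 2; EF_Sound mix = 2+9 = 11
ES_Color grade = 22; EF_Color grade = 22+10 = 32
ES_VFX = max(EF_Set construction=19, EF_Costume fitting=6, EF_Pickup shots=23, EF_Editing=26, EF_Sound mix=11, EF_Color grade=32) = 32; EF_VFX = 32+10 = 42
Expected project duration μ = 42 days. Critical path: Casting → Principal photography → Color grade → VFX.

Backward pass:
LF_VFX = 42; LS_VFX = 42−10 = 32
LF_Color grade = LS_VFX = 32; LS_Color grade = 32−10 = 22
LF_Sound mix = LS_VFX = 32; LS_Sound mix = 32−9 = 23
LF_Editing = LS_VFX = 32; LS_Editing = 32−7 = 25
LF_Pickup shots = LS_VFX = 32; LS_Pickup shots = 32−14 = 18
LF_Principal photography = LS_Color grade = 22; LS_Principal photography = 22−13 = 9
LF_Costume fitting = LS_VFX = 32; LS_Costume fitting = 32−4 = 28
LF_Set construction = min(LS_Editing=25, LS_VFX=32) = 25; LS_Set construction = 25−10 = 15
LF_Location scouting = min(LS_Costume fitting=28, LS_Principal photography=9, LS_Pickup shots=18, LS_Sound mix=23) = 9; LS_Location scouting = 9−2 = 7
LF_Casting = min(LS_Set construction=15, LS_Principal photography=9, LS_Pickup shots=18) = 9; LS_Casting = 9−9 = 0
Slack_Pickup shots = LS_Pickup shots − ES_Pickup shots = 18 − 9 = 9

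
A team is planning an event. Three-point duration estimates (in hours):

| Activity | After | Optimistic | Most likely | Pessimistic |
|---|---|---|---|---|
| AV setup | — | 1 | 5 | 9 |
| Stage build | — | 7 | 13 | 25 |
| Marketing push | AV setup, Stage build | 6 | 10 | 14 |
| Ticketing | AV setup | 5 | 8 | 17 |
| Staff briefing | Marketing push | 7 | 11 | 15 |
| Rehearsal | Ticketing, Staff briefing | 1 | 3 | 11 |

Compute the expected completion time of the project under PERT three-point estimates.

39 hours

te_AV setup = (1 + 4·5 + 9)/6 = 30/6 = 5
te_Stage build = (7 + 4·13 + 25)/6 = 84/6 = 14
te_Marketing push = (6 + 4·10 + 14)/6 = 60/6 = 10
te_Ticketing = (5 + 4·8 + 17)/6 = 54/6 = 9
te_Staff briefing = (7 + 4·11 + 15)/6 = 66/6 = 11
te_Rehearsal = (1 + 4·3 + 11)/6 = 24/6 = 4

Forward pass:
ES_AV setup = 0; EF_AV setup = 5
ES_Stage build = 0; EF_Stage build = 14
ES_Marketing push = max(EF_AV setup=5, EF_Stage build=14) = 14; EF_Marketing push = 14+10 = 24
ES_Ticketing = 5; EF_Ticketing = 5+9 = 14
ES_Staff briefing = 24; EF_Staff briefing = 24+11 = 35
ES_Rehearsal = max(EF_Ticketing=14, EF_Staff briefing=35) = 35; EF_Rehearsal = 35+4 = 39
Expected project duration μ = 39 hours. Critical path: Stage build → Marketing push → Staff briefing → Rehearsal.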